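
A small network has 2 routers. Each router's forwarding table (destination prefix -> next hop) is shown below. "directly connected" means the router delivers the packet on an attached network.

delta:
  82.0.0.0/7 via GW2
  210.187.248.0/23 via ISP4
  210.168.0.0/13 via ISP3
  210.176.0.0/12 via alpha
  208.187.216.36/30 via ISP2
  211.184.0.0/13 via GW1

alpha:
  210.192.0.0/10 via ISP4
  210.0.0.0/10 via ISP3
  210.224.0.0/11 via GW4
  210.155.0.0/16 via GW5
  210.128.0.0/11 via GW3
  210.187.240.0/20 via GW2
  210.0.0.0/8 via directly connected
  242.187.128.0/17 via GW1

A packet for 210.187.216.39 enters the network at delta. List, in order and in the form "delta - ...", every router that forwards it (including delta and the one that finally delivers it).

At delta: longest match for 210.187.216.39 is 210.176.0.0/12 -> alpha
At alpha: longest match for 210.187.216.39 is 210.0.0.0/8 -> directly connected

delta - alpha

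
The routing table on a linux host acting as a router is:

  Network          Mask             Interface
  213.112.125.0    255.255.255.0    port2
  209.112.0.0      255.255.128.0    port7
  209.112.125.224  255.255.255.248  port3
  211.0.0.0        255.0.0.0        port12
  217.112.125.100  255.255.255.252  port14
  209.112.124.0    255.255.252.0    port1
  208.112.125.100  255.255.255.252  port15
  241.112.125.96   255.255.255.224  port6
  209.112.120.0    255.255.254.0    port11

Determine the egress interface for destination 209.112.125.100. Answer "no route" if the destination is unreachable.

port1

Routes whose prefix contains 209.112.125.100:
  209.112.0.0/17 (209.112.0.0 - 209.112.127.255) -> port7
  209.112.124.0/22 (209.112.124.0 - 209.112.127.255) -> port1
More-specific entries that do NOT match:
  217.112.125.100/30 (217.112.125.100 - 217.112.125.103) does not contain 209.112.125.100
  208.112.125.100/30 (208.112.125.100 - 208.112.125.103) does not contain 209.112.125.100
  209.112.125.224/29 (209.112.125.224 - 209.112.125.231) does not contain 209.112.125.100
  241.112.125.96/27 (241.112.125.96 - 241.112.125.127) does not contain 209.112.125.100
  213.112.125.0/24 (213.112.125.0 - 213.112.125.255) does not contain 209.112.125.100
  209.112.120.0/23 (209.112.120.0 - 209.112.121.255) does not contain 209.112.125.100
Longest matching prefix is /22 -> interface port1.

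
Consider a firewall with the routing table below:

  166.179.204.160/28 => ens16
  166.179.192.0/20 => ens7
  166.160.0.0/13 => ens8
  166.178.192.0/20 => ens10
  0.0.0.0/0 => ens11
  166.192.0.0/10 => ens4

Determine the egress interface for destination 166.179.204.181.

ens7

Routes whose prefix contains 166.179.204.181:
  0.0.0.0/0 (default, matches everything) -> ens11
  166.179.192.0/20 (166.179.192.0 - 166.179.207.255) -> ens7
More-specific entries that do NOT match:
  166.179.204.160/28 (166.179.204.160 - 166.179.204.175) does not contain 166.179.204.181
Longest matching prefix is /20 -> interface ens7.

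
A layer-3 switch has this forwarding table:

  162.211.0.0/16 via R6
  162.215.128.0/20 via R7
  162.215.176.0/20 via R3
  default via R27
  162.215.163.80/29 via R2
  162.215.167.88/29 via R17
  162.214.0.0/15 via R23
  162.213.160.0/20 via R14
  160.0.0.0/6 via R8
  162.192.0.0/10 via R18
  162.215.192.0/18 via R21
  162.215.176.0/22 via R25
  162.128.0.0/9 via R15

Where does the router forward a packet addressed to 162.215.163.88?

Routes whose prefix contains 162.215.163.88:
  0.0.0.0/0 (default, matches everything) -> R27
  160.0.0.0/6 (160.0.0.0 - 163.255.255.255) -> R8
  162.128.0.0/9 (162.128.0.0 - 162.255.255.255) -> R15
  162.192.0.0/10 (162.192.0.0 - 162.255.255.255) -> R18
  162.214.0.0/15 (162.214.0.0 - 162.215.255.255) -> R23
More-specific entries that do NOT match:
  162.215.163.80/29 (162.215.163.80 - 162.215.163.87) does not contain 162.215.163.88
  162.215.167.88/29 (162.215.167.88 - 162.215.167.95) does not contain 162.215.163.88
  162.215.176.0/22 (162.215.176.0 - 162.215.179.255) does not contain 162.215.163.88
  162.215.128.0/20 (162.215.128.0 - 162.215.143.255) does not contain 162.215.163.88
  162.215.176.0/20 (162.215.176.0 - 162.215.191.255) does not contain 162.215.163.88
  162.213.160.0/20 (162.213.160.0 - 162.213.175.255) does not contain 162.215.163.88
  162.215.192.0/18 (162.215.192.0 - 162.215.255.255) does not contain 162.215.163.88
  162.211.0.0/16 (162.211.0.0 - 162.211.255.255) does not contain 162.215.163.88
Longest matching prefix is /15 -> next hop R23.

R23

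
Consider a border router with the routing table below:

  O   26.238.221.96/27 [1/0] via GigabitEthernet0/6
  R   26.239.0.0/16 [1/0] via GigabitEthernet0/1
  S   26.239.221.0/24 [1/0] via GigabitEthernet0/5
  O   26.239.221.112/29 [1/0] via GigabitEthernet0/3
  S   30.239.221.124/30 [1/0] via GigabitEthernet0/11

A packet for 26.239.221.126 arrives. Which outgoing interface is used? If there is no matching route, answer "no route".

GigabitEthernet0/5

Routes whose prefix contains 26.239.221.126:
  26.239.0.0/16 (26.239.0.0 - 26.239.255.255) -> GigabitEthernet0/1
  26.239.221.0/24 (26.239.221.0 - 26.239.221.255) -> GigabitEthernet0/5
More-specific entries that do NOT match:
  30.239.221.124/30 (30.239.221.124 - 30.239.221.127) does not contain 26.239.221.126
  26.239.221.112/29 (26.239.221.112 - 26.239.221.119) does not contain 26.239.221.126
  26.238.221.96/27 (26.238.221.96 - 26.238.221.127) does not contain 26.239.221.126
Longest matching prefix is /24 -> interface GigabitEthernet0/5.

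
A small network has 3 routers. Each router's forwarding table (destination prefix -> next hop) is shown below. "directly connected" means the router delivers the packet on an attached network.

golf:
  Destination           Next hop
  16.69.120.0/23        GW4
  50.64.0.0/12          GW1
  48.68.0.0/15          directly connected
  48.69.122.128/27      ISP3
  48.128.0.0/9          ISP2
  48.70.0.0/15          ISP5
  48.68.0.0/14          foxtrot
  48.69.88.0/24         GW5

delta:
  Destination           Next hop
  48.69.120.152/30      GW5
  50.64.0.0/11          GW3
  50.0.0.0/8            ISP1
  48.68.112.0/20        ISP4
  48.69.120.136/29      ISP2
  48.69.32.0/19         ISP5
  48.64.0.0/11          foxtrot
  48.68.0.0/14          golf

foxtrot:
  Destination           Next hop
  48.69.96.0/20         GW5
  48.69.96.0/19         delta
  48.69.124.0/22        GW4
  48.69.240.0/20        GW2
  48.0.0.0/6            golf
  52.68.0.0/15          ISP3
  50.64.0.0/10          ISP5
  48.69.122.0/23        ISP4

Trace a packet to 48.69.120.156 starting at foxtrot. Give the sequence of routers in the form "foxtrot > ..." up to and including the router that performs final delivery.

foxtrot > delta > golf

At foxtrot: longest match for 48.69.120.156 is 48.69.96.0/19 -> delta
At delta: longest match for 48.69.120.156 is 48.68.0.0/14 -> golf
At golf: longest match for 48.69.120.156 is 48.68.0.0/15 -> directly connected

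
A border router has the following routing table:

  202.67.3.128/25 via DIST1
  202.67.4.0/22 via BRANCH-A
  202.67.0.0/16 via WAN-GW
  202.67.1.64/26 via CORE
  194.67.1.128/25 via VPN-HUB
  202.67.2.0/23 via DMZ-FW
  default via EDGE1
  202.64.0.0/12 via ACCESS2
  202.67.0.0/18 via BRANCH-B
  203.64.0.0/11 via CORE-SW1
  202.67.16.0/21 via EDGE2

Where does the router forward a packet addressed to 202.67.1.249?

BRANCH-B

Routes whose prefix contains 202.67.1.249:
  0.0.0.0/0 (default, matches everything) -> EDGE1
  202.64.0.0/12 (202.64.0.0 - 202.79.255.255) -> ACCESS2
  202.67.0.0/16 (202.67.0.0 - 202.67.255.255) -> WAN-GW
  202.67.0.0/18 (202.67.0.0 - 202.67.63.255) -> BRANCH-B
More-specific entries that do NOT match:
  202.67.1.64/26 (202.67.1.64 - 202.67.1.127) does not contain 202.67.1.249
  202.67.3.128/25 (202.67.3.128 - 202.67.3.255) does not contain 202.67.1.249
  194.67.1.128/25 (194.67.1.128 - 194.67.1.255) does not contain 202.67.1.249
  202.67.2.0/23 (202.67.2.0 - 202.67.3.255) does not contain 202.67.1.249
  202.67.4.0/22 (202.67.4.0 - 202.67.7.255) does not contain 202.67.1.249
  202.67.16.0/21 (202.67.16.0 - 202.67.23.255) does not contain 202.67.1.249
Longest matching prefix is /18 -> next hop BRANCH-B.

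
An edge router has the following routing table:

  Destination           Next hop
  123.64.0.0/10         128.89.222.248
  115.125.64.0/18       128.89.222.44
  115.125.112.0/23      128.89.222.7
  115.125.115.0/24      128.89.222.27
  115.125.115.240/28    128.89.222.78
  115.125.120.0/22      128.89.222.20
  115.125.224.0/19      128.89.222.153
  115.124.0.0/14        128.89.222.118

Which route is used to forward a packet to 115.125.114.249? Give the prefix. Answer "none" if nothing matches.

115.125.64.0/18

Entries matching 115.125.114.249:
  115.124.0.0/14 (115.124.0.0 - 115.127.255.255)
  115.125.64.0/18 (115.125.64.0 - 115.125.127.255)
Most specific is 115.125.64.0/18.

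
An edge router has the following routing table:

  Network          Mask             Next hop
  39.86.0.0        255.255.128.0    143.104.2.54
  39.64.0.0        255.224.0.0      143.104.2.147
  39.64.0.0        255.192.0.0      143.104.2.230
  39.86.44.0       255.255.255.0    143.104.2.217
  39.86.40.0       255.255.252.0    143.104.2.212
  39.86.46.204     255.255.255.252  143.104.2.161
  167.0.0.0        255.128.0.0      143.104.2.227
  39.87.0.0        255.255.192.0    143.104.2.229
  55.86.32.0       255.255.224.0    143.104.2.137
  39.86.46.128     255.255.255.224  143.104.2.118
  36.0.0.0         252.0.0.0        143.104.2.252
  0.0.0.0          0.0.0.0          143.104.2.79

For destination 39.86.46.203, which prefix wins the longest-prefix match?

39.86.0.0/17

Entries matching 39.86.46.203:
  0.0.0.0/0 (default, matches everything)
  36.0.0.0/6 (36.0.0.0 - 39.255.255.255)
  39.64.0.0/10 (39.64.0.0 - 39.127.255.255)
  39.64.0.0/11 (39.64.0.0 - 39.95.255.255)
  39.86.0.0/17 (39.86.0.0 - 39.86.127.255)
Most specific is 39.86.0.0/17.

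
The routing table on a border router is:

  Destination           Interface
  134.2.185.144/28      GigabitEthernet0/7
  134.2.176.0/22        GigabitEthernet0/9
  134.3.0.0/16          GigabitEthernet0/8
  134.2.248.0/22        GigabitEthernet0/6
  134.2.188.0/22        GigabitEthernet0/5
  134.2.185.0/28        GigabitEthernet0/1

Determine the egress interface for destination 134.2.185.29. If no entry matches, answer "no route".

no route

No entry's prefix contains 134.2.185.29; there is no default route.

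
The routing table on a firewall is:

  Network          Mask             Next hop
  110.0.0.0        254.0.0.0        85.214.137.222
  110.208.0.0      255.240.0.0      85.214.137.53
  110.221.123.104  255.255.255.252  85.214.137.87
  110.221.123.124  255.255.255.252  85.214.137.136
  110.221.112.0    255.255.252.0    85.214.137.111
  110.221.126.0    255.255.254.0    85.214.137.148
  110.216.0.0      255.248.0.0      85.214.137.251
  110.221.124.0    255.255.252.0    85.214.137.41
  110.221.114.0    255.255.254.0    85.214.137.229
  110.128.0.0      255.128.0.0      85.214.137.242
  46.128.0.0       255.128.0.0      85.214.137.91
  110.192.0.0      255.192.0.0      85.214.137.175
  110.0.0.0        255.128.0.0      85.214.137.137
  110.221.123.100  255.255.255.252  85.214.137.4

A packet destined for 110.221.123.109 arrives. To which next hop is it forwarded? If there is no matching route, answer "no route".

85.214.137.251

Routes whose prefix contains 110.221.123.109:
  110.0.0.0/7 (110.0.0.0 - 111.255.255.255) -> 85.214.137.222
  110.128.0.0/9 (110.128.0.0 - 110.255.255.255) -> 85.214.137.242
  110.192.0.0/10 (110.192.0.0 - 110.255.255.255) -> 85.214.137.175
  110.208.0.0/12 (110.208.0.0 - 110.223.255.255) -> 85.214.137.53
  110.216.0.0/13 (110.216.0.0 - 110.223.255.255) -> 85.214.137.251
More-specific entries that do NOT match:
  110.221.123.104/30 (110.221.123.104 - 110.221.123.107) does not contain 110.221.123.109
  110.221.123.124/30 (110.221.123.124 - 110.221.123.127) does not contain 110.221.123.109
  110.221.123.100/30 (110.221.123.100 - 110.221.123.103) does not contain 110.221.123.109
  110.221.126.0/23 (110.221.126.0 - 110.221.127.255) does not contain 110.221.123.109
  110.221.114.0/23 (110.221.114.0 - 110.221.115.255) does not contain 110.221.123.109
  110.221.112.0/22 (110.221.112.0 - 110.221.115.255) does not contain 110.221.123.109
  110.221.124.0/22 (110.221.124.0 - 110.221.127.255) does not contain 110.221.123.109
Longest matching prefix is /13 -> next hop 85.214.137.251.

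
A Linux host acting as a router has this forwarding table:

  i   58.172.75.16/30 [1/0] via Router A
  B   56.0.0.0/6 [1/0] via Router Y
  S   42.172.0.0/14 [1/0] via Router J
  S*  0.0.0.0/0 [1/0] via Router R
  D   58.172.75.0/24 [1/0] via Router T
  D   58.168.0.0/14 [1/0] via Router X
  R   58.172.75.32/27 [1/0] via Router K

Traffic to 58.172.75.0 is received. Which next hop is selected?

Router T

Routes whose prefix contains 58.172.75.0:
  0.0.0.0/0 (default, matches everything) -> Router R
  56.0.0.0/6 (56.0.0.0 - 59.255.255.255) -> Router Y
  58.172.75.0/24 (58.172.75.0 - 58.172.75.255) -> Router T
More-specific entries that do NOT match:
  58.172.75.16/30 (58.172.75.16 - 58.172.75.19) does not contain 58.172.75.0
  58.172.75.32/27 (58.172.75.32 - 58.172.75.63) does not contain 58.172.75.0
Longest matching prefix is /24 -> next hop Router T.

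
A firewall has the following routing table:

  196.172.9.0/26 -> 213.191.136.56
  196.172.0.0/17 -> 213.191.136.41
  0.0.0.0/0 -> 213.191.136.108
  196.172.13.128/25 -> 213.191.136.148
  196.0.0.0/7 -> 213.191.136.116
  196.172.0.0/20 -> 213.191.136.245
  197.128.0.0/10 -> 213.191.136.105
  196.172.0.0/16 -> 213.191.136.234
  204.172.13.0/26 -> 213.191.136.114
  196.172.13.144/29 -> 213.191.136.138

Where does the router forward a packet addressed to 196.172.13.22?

Routes whose prefix contains 196.172.13.22:
  0.0.0.0/0 (default, matches everything) -> 213.191.136.108
  196.0.0.0/7 (196.0.0.0 - 197.255.255.255) -> 213.191.136.116
  196.172.0.0/16 (196.172.0.0 - 196.172.255.255) -> 213.191.136.234
  196.172.0.0/17 (196.172.0.0 - 196.172.127.255) -> 213.191.136.41
  196.172.0.0/20 (196.172.0.0 - 196.172.15.255) -> 213.191.136.245
More-specific entries that do NOT match:
  196.172.13.144/29 (196.172.13.144 - 196.172.13.151) does not contain 196.172.13.22
  196.172.9.0/26 (196.172.9.0 - 196.172.9.63) does not contain 196.172.13.22
  204.172.13.0/26 (204.172.13.0 - 204.172.13.63) does not contain 196.172.13.22
  196.172.13.128/25 (196.172.13.128 - 196.172.13.255) does not contain 196.172.13.22
Longest matching prefix is /20 -> next hop 213.191.136.245.

213.191.136.245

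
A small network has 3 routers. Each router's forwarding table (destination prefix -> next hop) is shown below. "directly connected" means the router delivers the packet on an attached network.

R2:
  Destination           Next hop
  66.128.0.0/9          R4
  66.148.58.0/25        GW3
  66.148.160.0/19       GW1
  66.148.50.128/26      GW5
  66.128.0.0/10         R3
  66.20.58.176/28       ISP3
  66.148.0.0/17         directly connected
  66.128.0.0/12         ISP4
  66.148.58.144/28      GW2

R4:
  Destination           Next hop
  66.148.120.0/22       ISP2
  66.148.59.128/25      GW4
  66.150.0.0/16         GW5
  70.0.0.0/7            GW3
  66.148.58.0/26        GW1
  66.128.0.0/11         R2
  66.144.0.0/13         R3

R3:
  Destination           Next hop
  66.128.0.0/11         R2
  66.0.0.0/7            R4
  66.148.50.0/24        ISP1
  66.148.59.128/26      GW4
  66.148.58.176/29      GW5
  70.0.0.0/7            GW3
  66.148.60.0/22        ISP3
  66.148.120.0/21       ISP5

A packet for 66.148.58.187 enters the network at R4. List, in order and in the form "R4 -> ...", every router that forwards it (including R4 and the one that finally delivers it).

At R4: longest match for 66.148.58.187 is 66.144.0.0/13 -> R3
At R3: longest match for 66.148.58.187 is 66.128.0.0/11 -> R2
At R2: longest match for 66.148.58.187 is 66.148.0.0/17 -> directly connected

R4 -> R3 -> R2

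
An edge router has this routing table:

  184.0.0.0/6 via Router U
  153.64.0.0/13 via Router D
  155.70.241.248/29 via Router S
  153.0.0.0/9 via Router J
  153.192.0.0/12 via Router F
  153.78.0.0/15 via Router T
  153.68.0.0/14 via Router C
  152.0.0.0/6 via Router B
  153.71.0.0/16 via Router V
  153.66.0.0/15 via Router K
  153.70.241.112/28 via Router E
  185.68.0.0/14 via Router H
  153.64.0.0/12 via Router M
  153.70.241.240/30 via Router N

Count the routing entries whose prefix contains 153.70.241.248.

5

Prefixes containing 153.70.241.248:
  152.0.0.0/6 (152.0.0.0 - 155.255.255.255)
  153.0.0.0/9 (153.0.0.0 - 153.127.255.255)
  153.64.0.0/12 (153.64.0.0 - 153.79.255.255)
  153.64.0.0/13 (153.64.0.0 - 153.71.255.255)
  153.68.0.0/14 (153.68.0.0 - 153.71.255.255)
Total matching entries: 5.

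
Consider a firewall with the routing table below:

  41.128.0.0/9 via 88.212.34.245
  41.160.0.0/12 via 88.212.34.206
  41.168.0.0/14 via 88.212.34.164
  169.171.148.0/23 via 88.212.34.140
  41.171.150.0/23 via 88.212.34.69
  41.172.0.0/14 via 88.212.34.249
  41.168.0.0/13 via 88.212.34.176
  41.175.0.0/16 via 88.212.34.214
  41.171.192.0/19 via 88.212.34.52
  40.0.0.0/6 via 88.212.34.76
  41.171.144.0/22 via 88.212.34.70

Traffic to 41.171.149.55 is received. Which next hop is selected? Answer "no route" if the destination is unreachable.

Routes whose prefix contains 41.171.149.55:
  40.0.0.0/6 (40.0.0.0 - 43.255.255.255) -> 88.212.34.76
  41.128.0.0/9 (41.128.0.0 - 41.255.255.255) -> 88.212.34.245
  41.160.0.0/12 (41.160.0.0 - 41.175.255.255) -> 88.212.34.206
  41.168.0.0/13 (41.168.0.0 - 41.175.255.255) -> 88.212.34.176
  41.168.0.0/14 (41.168.0.0 - 41.171.255.255) -> 88.212.34.164
More-specific entries that do NOT match:
  169.171.148.0/23 (169.171.148.0 - 169.171.149.255) does not contain 41.171.149.55
  41.171.150.0/23 (41.171.150.0 - 41.171.151.255) does not contain 41.171.149.55
  41.171.144.0/22 (41.171.144.0 - 41.171.147.255) does not contain 41.171.149.55
  41.171.192.0/19 (41.171.192.0 - 41.171.223.255) does not contain 41.171.149.55
  41.175.0.0/16 (41.175.0.0 - 41.175.255.255) does not contain 41.171.149.55
Longest matching prefix is /14 -> next hop 88.212.34.164.

88.212.34.164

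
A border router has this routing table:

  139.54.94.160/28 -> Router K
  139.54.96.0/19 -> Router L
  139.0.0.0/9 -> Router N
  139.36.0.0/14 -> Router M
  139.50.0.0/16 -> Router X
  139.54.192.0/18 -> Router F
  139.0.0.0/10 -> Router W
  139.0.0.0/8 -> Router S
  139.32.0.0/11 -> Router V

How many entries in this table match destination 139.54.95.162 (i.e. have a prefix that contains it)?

4

Prefixes containing 139.54.95.162:
  139.0.0.0/8 (139.0.0.0 - 139.255.255.255)
  139.0.0.0/9 (139.0.0.0 - 139.127.255.255)
  139.0.0.0/10 (139.0.0.0 - 139.63.255.255)
  139.32.0.0/11 (139.32.0.0 - 139.63.255.255)
Total matching entries: 4.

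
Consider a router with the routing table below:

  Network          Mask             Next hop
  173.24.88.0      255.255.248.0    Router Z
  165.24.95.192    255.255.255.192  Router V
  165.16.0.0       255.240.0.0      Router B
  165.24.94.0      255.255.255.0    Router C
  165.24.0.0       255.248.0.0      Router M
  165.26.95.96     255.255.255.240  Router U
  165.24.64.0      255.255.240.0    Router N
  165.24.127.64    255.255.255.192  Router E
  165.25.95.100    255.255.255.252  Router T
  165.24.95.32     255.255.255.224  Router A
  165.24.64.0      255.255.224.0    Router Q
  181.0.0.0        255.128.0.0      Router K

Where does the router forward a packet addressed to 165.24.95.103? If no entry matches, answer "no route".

Routes whose prefix contains 165.24.95.103:
  165.16.0.0/12 (165.16.0.0 - 165.31.255.255) -> Router B
  165.24.0.0/13 (165.24.0.0 - 165.31.255.255) -> Router M
  165.24.64.0/19 (165.24.64.0 - 165.24.95.255) -> Router Q
More-specific entries that do NOT match:
  165.25.95.100/30 (165.25.95.100 - 165.25.95.103) does not contain 165.24.95.103
  165.26.95.96/28 (165.26.95.96 - 165.26.95.111) does not contain 165.24.95.103
  165.24.95.32/27 (165.24.95.32 - 165.24.95.63) does not contain 165.24.95.103
  165.24.95.192/26 (165.24.95.192 - 165.24.95.255) does not contain 165.24.95.103
  165.24.127.64/26 (165.24.127.64 - 165.24.127.127) does not contain 165.24.95.103
  165.24.94.0/24 (165.24.94.0 - 165.24.94.255) does not contain 165.24.95.103
  173.24.88.0/21 (173.24.88.0 - 173.24.95.255) does not contain 165.24.95.103
  165.24.64.0/20 (165.24.64.0 - 165.24.79.255) does not contain 165.24.95.103
Longest matching prefix is /19 -> next hop Router Q.

Router Q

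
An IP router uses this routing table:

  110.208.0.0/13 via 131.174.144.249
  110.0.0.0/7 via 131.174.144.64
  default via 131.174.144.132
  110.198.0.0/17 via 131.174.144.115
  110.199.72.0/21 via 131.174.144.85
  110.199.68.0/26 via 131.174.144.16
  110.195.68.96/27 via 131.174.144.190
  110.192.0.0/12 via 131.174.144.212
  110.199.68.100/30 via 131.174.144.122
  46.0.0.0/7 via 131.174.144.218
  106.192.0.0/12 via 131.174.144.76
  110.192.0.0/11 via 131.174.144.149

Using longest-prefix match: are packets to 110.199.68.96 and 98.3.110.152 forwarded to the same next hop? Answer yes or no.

110.199.68.96: longest match 110.192.0.0/12 -> 131.174.144.212
98.3.110.152: longest match 0.0.0.0/0 -> 131.174.144.132

no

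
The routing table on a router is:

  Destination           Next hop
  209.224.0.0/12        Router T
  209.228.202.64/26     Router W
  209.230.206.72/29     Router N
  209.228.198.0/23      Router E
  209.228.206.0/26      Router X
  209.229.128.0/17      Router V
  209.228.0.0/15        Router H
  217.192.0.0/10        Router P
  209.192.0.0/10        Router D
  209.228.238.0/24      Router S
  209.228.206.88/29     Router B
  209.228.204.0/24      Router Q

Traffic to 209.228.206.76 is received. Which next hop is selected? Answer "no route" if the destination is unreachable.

Routes whose prefix contains 209.228.206.76:
  209.192.0.0/10 (209.192.0.0 - 209.255.255.255) -> Router D
  209.224.0.0/12 (209.224.0.0 - 209.239.255.255) -> Router T
  209.228.0.0/15 (209.228.0.0 - 209.229.255.255) -> Router H
More-specific entries that do NOT match:
  209.230.206.72/29 (209.230.206.72 - 209.230.206.79) does not contain 209.228.206.76
  209.228.206.88/29 (209.228.206.88 - 209.228.206.95) does not contain 209.228.206.76
  209.228.202.64/26 (209.228.202.64 - 209.228.202.127) does not contain 209.228.206.76
  209.228.206.0/26 (209.228.206.0 - 209.228.206.63) does not contain 209.228.206.76
  209.228.238.0/24 (209.228.238.0 - 209.228.238.255) does not contain 209.228.206.76
  209.228.204.0/24 (209.228.204.0 - 209.228.204.255) does not contain 209.228.206.76
  209.228.198.0/23 (209.228.198.0 - 209.228.199.255) does not contain 209.228.206.76
  209.229.128.0/17 (209.229.128.0 - 209.229.255.255) does not contain 209.228.206.76
Longest matching prefix is /15 -> next hop Router H.

Router H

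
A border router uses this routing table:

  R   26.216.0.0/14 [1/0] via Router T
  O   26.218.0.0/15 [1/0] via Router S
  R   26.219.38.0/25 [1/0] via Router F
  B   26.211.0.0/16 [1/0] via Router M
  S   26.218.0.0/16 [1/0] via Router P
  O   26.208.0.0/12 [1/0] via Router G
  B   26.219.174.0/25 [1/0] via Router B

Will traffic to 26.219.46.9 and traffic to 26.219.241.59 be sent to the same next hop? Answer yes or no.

yes

26.219.46.9: longest match 26.218.0.0/15 -> Router S
26.219.241.59: longest match 26.218.0.0/15 -> Router S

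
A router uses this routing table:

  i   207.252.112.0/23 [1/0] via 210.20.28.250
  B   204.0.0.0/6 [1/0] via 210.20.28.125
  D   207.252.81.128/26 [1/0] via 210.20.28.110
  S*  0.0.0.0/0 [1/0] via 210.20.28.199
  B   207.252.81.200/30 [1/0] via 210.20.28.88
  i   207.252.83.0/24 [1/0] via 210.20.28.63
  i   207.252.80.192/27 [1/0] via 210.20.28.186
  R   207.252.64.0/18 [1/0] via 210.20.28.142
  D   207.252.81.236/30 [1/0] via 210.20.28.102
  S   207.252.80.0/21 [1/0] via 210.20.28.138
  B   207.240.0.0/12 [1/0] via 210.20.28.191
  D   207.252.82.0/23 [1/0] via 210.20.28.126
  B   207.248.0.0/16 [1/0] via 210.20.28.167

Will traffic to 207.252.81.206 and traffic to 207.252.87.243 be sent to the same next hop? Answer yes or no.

207.252.81.206: longest match 207.252.80.0/21 -> 210.20.28.138
207.252.87.243: longest match 207.252.80.0/21 -> 210.20.28.138

yes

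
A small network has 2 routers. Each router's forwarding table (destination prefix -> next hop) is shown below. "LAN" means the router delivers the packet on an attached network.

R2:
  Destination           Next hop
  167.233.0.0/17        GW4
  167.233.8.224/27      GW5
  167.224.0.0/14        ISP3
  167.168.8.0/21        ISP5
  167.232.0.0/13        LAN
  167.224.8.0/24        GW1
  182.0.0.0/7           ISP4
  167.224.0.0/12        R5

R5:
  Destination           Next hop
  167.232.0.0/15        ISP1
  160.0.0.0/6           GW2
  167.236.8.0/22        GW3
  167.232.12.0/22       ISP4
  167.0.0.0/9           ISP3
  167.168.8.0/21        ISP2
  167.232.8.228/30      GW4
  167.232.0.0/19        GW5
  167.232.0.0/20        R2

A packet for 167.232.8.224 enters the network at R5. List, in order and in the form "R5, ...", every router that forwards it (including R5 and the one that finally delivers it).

At R5: longest match for 167.232.8.224 is 167.232.0.0/20 -> R2
At R2: longest match for 167.232.8.224 is 167.232.0.0/13 -> LAN

R5, R2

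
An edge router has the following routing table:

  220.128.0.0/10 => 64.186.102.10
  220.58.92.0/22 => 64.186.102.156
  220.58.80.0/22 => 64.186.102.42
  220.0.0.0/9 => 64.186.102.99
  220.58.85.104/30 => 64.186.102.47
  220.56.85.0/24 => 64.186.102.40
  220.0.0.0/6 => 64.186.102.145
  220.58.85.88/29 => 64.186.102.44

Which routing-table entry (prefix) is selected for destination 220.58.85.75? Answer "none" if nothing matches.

220.0.0.0/9

Entries matching 220.58.85.75:
  220.0.0.0/6 (220.0.0.0 - 223.255.255.255)
  220.0.0.0/9 (220.0.0.0 - 220.127.255.255)
Most specific is 220.0.0.0/9.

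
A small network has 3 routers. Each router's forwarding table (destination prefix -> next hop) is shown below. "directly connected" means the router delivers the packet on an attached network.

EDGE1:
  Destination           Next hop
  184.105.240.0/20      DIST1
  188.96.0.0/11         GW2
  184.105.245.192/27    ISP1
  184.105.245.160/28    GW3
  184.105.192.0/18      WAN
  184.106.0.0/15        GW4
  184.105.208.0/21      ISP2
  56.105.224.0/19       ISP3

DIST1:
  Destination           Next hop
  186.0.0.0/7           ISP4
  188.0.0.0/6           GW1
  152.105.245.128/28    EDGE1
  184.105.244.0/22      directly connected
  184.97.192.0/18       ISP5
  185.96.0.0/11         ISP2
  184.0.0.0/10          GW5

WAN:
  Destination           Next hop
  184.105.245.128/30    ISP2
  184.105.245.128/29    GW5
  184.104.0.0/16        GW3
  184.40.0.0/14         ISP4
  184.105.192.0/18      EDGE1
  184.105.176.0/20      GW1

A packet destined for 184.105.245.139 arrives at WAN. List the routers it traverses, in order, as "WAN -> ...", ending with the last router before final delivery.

WAN -> EDGE1 -> DIST1

At WAN: longest match for 184.105.245.139 is 184.105.192.0/18 -> EDGE1
At EDGE1: longest match for 184.105.245.139 is 184.105.240.0/20 -> DIST1
At DIST1: longest match for 184.105.245.139 is 184.105.244.0/22 -> directly connected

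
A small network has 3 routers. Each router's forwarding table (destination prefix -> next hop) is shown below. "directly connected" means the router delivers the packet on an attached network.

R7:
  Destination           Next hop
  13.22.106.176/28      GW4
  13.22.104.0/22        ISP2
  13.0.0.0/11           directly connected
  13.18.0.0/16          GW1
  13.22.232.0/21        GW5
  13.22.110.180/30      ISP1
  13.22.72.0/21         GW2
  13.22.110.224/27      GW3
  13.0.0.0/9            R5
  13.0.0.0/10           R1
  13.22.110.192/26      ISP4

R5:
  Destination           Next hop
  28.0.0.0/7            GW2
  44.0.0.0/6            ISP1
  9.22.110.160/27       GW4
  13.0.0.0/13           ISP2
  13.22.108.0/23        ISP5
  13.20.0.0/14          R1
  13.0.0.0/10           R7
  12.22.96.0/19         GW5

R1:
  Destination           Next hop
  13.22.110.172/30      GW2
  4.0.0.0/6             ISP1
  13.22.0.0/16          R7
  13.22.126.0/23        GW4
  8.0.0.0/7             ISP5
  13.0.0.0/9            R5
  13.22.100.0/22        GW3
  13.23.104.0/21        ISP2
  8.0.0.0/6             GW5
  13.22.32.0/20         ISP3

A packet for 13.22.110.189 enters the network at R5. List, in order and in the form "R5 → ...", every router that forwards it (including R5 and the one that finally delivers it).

R5 → R1 → R7

At R5: longest match for 13.22.110.189 is 13.20.0.0/14 -> R1
At R1: longest match for 13.22.110.189 is 13.22.0.0/16 -> R7
At R7: longest match for 13.22.110.189 is 13.0.0.0/11 -> directly connected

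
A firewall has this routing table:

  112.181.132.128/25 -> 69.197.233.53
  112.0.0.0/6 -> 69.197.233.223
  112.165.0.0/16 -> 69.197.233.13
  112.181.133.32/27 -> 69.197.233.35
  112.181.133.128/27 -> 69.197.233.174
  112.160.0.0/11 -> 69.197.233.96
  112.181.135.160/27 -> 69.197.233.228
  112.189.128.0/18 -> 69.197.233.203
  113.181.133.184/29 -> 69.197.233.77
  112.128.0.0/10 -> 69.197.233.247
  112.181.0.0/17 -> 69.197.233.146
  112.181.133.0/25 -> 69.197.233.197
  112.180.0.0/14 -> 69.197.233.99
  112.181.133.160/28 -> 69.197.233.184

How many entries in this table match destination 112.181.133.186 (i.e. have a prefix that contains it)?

4

Prefixes containing 112.181.133.186:
  112.0.0.0/6 (112.0.0.0 - 115.255.255.255)
  112.128.0.0/10 (112.128.0.0 - 112.191.255.255)
  112.160.0.0/11 (112.160.0.0 - 112.191.255.255)
  112.180.0.0/14 (112.180.0.0 - 112.183.255.255)
Total matching entries: 4.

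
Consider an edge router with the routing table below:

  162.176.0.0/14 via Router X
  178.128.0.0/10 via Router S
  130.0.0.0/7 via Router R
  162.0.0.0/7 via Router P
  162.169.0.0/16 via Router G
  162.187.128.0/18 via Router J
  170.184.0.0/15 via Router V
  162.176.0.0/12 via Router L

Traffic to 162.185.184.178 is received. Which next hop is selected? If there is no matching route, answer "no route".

Router L

Routes whose prefix contains 162.185.184.178:
  162.0.0.0/7 (162.0.0.0 - 163.255.255.255) -> Router P
  162.176.0.0/12 (162.176.0.0 - 162.191.255.255) -> Router L
More-specific entries that do NOT match:
  162.187.128.0/18 (162.187.128.0 - 162.187.191.255) does not contain 162.185.184.178
  162.169.0.0/16 (162.169.0.0 - 162.169.255.255) does not contain 162.185.184.178
  170.184.0.0/15 (170.184.0.0 - 170.185.255.255) does not contain 162.185.184.178
  162.176.0.0/14 (162.176.0.0 - 162.179.255.255) does not contain 162.185.184.178
Longest matching prefix is /12 -> next hop Router L.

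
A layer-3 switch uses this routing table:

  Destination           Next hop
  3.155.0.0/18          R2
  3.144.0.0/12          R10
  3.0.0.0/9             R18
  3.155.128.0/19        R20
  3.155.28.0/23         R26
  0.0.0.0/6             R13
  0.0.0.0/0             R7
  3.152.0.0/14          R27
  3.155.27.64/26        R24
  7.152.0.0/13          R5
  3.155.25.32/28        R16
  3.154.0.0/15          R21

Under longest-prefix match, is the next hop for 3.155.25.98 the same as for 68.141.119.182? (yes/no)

3.155.25.98: longest match 3.155.0.0/18 -> R2
68.141.119.182: longest match 0.0.0.0/0 -> R7

no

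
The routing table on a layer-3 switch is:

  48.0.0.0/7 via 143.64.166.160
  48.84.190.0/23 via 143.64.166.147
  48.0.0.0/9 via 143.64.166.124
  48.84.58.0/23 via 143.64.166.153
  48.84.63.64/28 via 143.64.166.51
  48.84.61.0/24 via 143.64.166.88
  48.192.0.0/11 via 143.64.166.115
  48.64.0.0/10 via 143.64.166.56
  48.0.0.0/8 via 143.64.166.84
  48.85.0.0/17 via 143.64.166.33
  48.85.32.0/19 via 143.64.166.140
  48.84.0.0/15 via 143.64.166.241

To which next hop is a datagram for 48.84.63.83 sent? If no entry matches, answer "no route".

143.64.166.241

Routes whose prefix contains 48.84.63.83:
  48.0.0.0/7 (48.0.0.0 - 49.255.255.255) -> 143.64.166.160
  48.0.0.0/8 (48.0.0.0 - 48.255.255.255) -> 143.64.166.84
  48.0.0.0/9 (48.0.0.0 - 48.127.255.255) -> 143.64.166.124
  48.64.0.0/10 (48.64.0.0 - 48.127.255.255) -> 143.64.166.56
  48.84.0.0/15 (48.84.0.0 - 48.85.255.255) -> 143.64.166.241
More-specific entries that do NOT match:
  48.84.63.64/28 (48.84.63.64 - 48.84.63.79) does not contain 48.84.63.83
  48.84.61.0/24 (48.84.61.0 - 48.84.61.255) does not contain 48.84.63.83
  48.84.190.0/23 (48.84.190.0 - 48.84.191.255) does not contain 48.84.63.83
  48.84.58.0/23 (48.84.58.0 - 48.84.59.255) does not contain 48.84.63.83
  48.85.32.0/19 (48.85.32.0 - 48.85.63.255) does not contain 48.84.63.83
  48.85.0.0/17 (48.85.0.0 - 48.85.127.255) does not contain 48.84.63.83
Longest matching prefix is /15 -> next hop 143.64.166.241.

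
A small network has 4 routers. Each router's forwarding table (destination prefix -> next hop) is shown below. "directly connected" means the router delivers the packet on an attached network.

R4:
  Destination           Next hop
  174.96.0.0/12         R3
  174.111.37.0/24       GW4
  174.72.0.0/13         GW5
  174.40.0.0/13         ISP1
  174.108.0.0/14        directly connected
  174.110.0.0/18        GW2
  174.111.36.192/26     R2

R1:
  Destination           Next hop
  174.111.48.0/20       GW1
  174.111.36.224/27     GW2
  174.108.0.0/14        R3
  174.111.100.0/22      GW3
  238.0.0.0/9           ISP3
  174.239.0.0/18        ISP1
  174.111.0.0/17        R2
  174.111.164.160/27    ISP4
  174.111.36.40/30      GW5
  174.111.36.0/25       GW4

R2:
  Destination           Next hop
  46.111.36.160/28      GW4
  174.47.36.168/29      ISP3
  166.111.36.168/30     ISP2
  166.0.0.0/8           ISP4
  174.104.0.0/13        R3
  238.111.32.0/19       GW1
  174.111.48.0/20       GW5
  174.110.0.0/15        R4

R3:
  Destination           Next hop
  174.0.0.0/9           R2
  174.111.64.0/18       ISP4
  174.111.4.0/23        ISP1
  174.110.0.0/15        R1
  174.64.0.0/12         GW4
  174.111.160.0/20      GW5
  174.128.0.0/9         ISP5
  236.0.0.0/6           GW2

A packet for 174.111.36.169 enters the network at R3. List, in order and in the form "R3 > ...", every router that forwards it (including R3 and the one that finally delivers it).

R3 > R1 > R2 > R4

At R3: longest match for 174.111.36.169 is 174.110.0.0/15 -> R1
At R1: longest match for 174.111.36.169 is 174.111.0.0/17 -> R2
At R2: longest match for 174.111.36.169 is 174.110.0.0/15 -> R4
At R4: longest match for 174.111.36.169 is 174.108.0.0/14 -> directly connected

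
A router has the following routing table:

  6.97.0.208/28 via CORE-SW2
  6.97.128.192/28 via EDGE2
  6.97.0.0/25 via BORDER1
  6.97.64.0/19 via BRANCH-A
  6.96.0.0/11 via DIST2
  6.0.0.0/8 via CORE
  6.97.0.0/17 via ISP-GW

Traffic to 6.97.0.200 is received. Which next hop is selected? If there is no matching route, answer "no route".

ISP-GW

Routes whose prefix contains 6.97.0.200:
  6.0.0.0/8 (6.0.0.0 - 6.255.255.255) -> CORE
  6.96.0.0/11 (6.96.0.0 - 6.127.255.255) -> DIST2
  6.97.0.0/17 (6.97.0.0 - 6.97.127.255) -> ISP-GW
More-specific entries that do NOT match:
  6.97.0.208/28 (6.97.0.208 - 6.97.0.223) does not contain 6.97.0.200
  6.97.128.192/28 (6.97.128.192 - 6.97.128.207) does not contain 6.97.0.200
  6.97.0.0/25 (6.97.0.0 - 6.97.0.127) does not contain 6.97.0.200
  6.97.64.0/19 (6.97.64.0 - 6.97.95.255) does not contain 6.97.0.200
Longest matching prefix is /17 -> next hop ISP-GW.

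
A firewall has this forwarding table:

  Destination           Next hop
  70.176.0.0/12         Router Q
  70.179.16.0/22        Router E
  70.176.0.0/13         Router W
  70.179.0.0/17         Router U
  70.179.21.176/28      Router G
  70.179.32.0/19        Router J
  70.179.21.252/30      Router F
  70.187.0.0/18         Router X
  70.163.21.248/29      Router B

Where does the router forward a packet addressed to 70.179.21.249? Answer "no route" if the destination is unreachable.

Routes whose prefix contains 70.179.21.249:
  70.176.0.0/12 (70.176.0.0 - 70.191.255.255) -> Router Q
  70.176.0.0/13 (70.176.0.0 - 70.183.255.255) -> Router W
  70.179.0.0/17 (70.179.0.0 - 70.179.127.255) -> Router U
More-specific entries that do NOT match:
  70.179.21.252/30 (70.179.21.252 - 70.179.21.255) does not contain 70.179.21.249
  70.163.21.248/29 (70.163.21.248 - 70.163.21.255) does not contain 70.179.21.249
  70.179.21.176/28 (70.179.21.176 - 70.179.21.191) does not contain 70.179.21.249
  70.179.16.0/22 (70.179.16.0 - 70.179.19.255) does not contain 70.179.21.249
  70.179.32.0/19 (70.179.32.0 - 70.179.63.255) does not contain 70.179.21.249
  70.187.0.0/18 (70.187.0.0 - 70.187.63.255) does not contain 70.179.21.249
Longest matching prefix is /17 -> next hop Router U.

Router U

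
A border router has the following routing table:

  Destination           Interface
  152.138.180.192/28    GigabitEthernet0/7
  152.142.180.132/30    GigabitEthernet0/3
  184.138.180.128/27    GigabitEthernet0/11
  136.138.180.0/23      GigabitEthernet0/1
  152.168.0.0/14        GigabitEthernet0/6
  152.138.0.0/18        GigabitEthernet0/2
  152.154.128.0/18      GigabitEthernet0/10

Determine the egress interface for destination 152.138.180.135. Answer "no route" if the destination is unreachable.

No entry's prefix contains 152.138.180.135; there is no default route.

no route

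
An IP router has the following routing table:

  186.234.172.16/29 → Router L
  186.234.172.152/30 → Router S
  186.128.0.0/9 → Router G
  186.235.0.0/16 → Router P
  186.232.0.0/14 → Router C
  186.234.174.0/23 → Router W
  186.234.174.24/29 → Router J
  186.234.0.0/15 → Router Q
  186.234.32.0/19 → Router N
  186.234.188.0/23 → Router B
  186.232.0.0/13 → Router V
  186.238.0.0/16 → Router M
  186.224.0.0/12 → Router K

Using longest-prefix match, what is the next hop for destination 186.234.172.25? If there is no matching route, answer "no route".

Routes whose prefix contains 186.234.172.25:
  186.128.0.0/9 (186.128.0.0 - 186.255.255.255) -> Router G
  186.224.0.0/12 (186.224.0.0 - 186.239.255.255) -> Router K
  186.232.0.0/13 (186.232.0.0 - 186.239.255.255) -> Router V
  186.232.0.0/14 (186.232.0.0 - 186.235.255.255) -> Router C
  186.234.0.0/15 (186.234.0.0 - 186.235.255.255) -> Router Q
More-specific entries that do NOT match:
  186.234.172.152/30 (186.234.172.152 - 186.234.172.155) does not contain 186.234.172.25
  186.234.172.16/29 (186.234.172.16 - 186.234.172.23) does not contain 186.234.172.25
  186.234.174.24/29 (186.234.174.24 - 186.234.174.31) does not contain 186.234.172.25
  186.234.174.0/23 (186.234.174.0 - 186.234.175.255) does not contain 186.234.172.25
  186.234.188.0/23 (186.234.188.0 - 186.234.189.255) does not contain 186.234.172.25
  186.234.32.0/19 (186.234.32.0 - 186.234.63.255) does not contain 186.234.172.25
  186.235.0.0/16 (186.235.0.0 - 186.235.255.255) does not contain 186.234.172.25
  186.238.0.0/16 (186.238.0.0 - 186.238.255.255) does not contain 186.234.172.25
Longest matching prefix is /15 -> next hop Router Q.

Router Q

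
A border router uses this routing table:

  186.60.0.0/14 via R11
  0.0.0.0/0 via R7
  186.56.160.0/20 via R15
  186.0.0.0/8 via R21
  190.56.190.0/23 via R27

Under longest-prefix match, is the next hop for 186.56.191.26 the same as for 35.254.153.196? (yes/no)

no

186.56.191.26: longest match 186.0.0.0/8 -> R21
35.254.153.196: longest match 0.0.0.0/0 -> R7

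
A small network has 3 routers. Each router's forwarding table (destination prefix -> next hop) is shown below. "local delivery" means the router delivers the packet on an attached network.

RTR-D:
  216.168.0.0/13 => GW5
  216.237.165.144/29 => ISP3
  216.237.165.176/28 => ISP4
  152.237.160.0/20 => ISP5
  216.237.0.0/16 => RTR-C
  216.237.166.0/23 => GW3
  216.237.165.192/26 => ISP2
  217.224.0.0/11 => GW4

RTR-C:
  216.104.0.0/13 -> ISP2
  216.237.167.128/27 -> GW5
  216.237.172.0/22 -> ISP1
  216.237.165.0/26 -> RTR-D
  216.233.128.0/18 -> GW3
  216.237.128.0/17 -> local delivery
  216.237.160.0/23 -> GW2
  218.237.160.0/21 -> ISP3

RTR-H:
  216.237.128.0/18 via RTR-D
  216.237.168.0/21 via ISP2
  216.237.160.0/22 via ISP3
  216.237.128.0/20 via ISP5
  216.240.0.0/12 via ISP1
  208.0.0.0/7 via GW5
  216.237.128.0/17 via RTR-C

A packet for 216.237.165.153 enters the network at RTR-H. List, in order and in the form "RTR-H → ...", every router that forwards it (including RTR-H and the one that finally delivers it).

RTR-H → RTR-D → RTR-C

At RTR-H: longest match for 216.237.165.153 is 216.237.128.0/18 -> RTR-D
At RTR-D: longest match for 216.237.165.153 is 216.237.0.0/16 -> RTR-C
At RTR-C: longest match for 216.237.165.153 is 216.237.128.0/17 -> local delivery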